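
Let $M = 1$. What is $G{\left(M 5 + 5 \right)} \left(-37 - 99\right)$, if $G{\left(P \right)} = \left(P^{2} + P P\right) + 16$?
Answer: $-29376$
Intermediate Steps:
$G{\left(P \right)} = 16 + 2 P^{2}$ ($G{\left(P \right)} = \left(P^{2} + P^{2}\right) + 16 = 2 P^{2} + 16 = 16 + 2 P^{2}$)
$G{\left(M 5 + 5 \right)} \left(-37 - 99\right) = \left(16 + 2 \left(1 \cdot 5 + 5\right)^{2}\right) \left(-37 - 99\right) = \left(16 + 2 \left(5 + 5\right)^{2}\right) \left(-136\right) = \left(16 + 2 \cdot 10^{2}\right) \left(-136\right) = \left(16 + 2 \cdot 100\right) \left(-136\right) = \left(16 + 200\right) \left(-136\right) = 216 \left(-136\right) = -29376$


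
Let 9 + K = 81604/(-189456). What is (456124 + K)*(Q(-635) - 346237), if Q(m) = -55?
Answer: -1870272053667007/11841 ≈ -1.5795e+11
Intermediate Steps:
K = -446677/47364 (K = -9 + 81604/(-189456) = -9 + 81604*(-1/189456) = -9 - 20401/47364 = -446677/47364 ≈ -9.4307)
(456124 + K)*(Q(-635) - 346237) = (456124 - 446677/47364)*(-55 - 346237) = (21603410459/47364)*(-346292) = -1870272053667007/11841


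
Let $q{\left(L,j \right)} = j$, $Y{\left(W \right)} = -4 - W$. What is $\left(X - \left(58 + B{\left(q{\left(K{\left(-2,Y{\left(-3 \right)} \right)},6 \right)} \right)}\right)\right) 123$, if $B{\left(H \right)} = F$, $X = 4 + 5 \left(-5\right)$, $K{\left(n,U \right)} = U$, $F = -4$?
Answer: $-9225$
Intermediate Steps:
$X = -21$ ($X = 4 - 25 = -21$)
$B{\left(H \right)} = -4$
$\left(X - \left(58 + B{\left(q{\left(K{\left(-2,Y{\left(-3 \right)} \right)},6 \right)} \right)}\right)\right) 123 = \left(-21 - 54\right) 123 = \left(-75\right) 123 = -9225$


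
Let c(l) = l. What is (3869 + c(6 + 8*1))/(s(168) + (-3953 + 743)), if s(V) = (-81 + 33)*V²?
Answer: -3883/1357962 ≈ -0.0028594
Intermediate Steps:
s(V) = -48*V²
(3869 + c(6 + 8*1))/(s(168) + (-3953 + 743)) = (3869 + (6 + 8*1))/(-48*168² + (-3953 + 743)) = (3869 + (6 + 8))/(-48*28224 - 3210) = (3869 + 14)/(-1354752 - 3210) = 3883/(-1357962) = 3883*(-1/1357962) = -3883/1357962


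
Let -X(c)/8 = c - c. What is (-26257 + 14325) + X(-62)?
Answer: -11932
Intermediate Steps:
X(c) = 0 (X(c) = -8*(c - c) = -8*0 = 0)
(-26257 + 14325) + X(-62) = (-26257 + 14325) + 0 = -11932 + 0 = -11932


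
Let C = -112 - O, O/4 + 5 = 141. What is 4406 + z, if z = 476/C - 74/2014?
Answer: 727516187/165148 ≈ 4405.2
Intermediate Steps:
O = 544 (O = -20 + 4*141 = -20 + 564 = 544)
C = -656 (C = -112 - 1*544 = -112 - 544 = -656)
z = -125901/165148 (z = 476/(-656) - 74/2014 = 476*(-1/656) - 74*1/2014 = -119/164 - 37/1007 = -125901/165148 ≈ -0.76235)
4406 + z = 4406 - 125901/165148 = 727516187/165148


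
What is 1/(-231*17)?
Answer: -1/3927 ≈ -0.00025465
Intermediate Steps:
1/(-231*17) = 1/(-3927) = -1/3927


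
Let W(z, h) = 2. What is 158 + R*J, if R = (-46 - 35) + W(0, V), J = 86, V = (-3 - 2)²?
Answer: -6636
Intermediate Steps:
V = 25 (V = (-5)² = 25)
R = -79 (R = (-46 - 35) + 2 = -81 + 2 = -79)
158 + R*J = 158 - 79*86 = 158 - 6794 = -6636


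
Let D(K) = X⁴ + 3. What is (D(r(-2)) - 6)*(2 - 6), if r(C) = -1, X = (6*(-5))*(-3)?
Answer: -262439988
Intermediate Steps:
X = 90 (X = -30*(-3) = 90)
D(K) = 65610003 (D(K) = 90⁴ + 3 = 65610000 + 3 = 65610003)
(D(r(-2)) - 6)*(2 - 6) = (65610003 - 6)*(2 - 6) = 65609997*(-4) = -262439988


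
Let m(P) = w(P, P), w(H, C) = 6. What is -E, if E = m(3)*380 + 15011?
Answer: -17291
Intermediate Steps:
m(P) = 6
E = 17291 (E = 6*380 + 15011 = 2280 + 15011 = 17291)
-E = -1*17291 = -17291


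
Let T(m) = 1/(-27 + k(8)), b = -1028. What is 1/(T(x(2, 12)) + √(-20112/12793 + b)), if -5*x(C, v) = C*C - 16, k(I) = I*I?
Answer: 473341/18031544397 - 2738*I*√42125161397/18031544397 ≈ 2.6251e-5 - 0.031165*I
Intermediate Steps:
k(I) = I²
x(C, v) = 16/5 - C²/5 (x(C, v) = -(C*C - 16)/5 = -(C² - 16)/5 = -(-16 + C²)/5 = 16/5 - C²/5)
T(m) = 1/37 (T(m) = 1/(-27 + 8²) = 1/(-27 + 64) = 1/37)
1/(T(x(2, 12)) + √(-20112/12793 + b)) = 1/(1/37 + √(-20112/12793 - 1028)) = 1/(1/37 + √(-13171316/12793)) = 1/(1/37 + 2*I*√42125161397/12793)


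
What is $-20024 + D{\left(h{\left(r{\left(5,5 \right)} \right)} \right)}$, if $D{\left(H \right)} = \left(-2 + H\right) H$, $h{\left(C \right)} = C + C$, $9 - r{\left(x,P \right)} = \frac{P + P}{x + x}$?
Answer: $-19800$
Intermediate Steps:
$r{\left(x,P \right)} = 9 - \frac{P}{x}$ ($r{\left(x,P \right)} = 9 - \frac{P + P}{x + x} = 9 - \frac{2 P}{2 x} = 9 - 2 P \frac{1}{2 x} = 9 - \frac{P}{x}$)
$h{\left(C \right)} = 2 C$
$D{\left(H \right)} = H \left(-2 + H\right)$
$-20024 + D{\left(h{\left(r{\left(5,5 \right)} \right)} \right)} = -20024 + 2 \left(9 - \frac{5}{5}\right) \left(-2 + 2 \left(9 - \frac{5}{5}\right)\right) = -20024 + 2 \left(9 - 5 \cdot \frac{1}{5}\right) \left(-2 + 2 \left(9 - 5 \cdot \frac{1}{5}\right)\right) = -20024 + 2 \left(9 - 1\right) \left(-2 + 2 \left(9 - 1\right)\right) = -20024 + 2 \cdot 8 \left(-2 + 2 \cdot 8\right) = -20024 + 16 \left(-2 + 16\right) = -20024 + 16 \cdot 14 = -20024 + 224 = -19800$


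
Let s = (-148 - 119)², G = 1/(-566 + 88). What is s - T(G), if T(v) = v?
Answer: 34076143/478 ≈ 71289.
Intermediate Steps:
G = -1/478 (G = 1/(-478) = -1/478 ≈ -0.0020920)
s = 71289 (s = (-267)² = 71289)
s - T(G) = 71289 - 1*(-1/478) = 71289 + 1/478 = 34076143/478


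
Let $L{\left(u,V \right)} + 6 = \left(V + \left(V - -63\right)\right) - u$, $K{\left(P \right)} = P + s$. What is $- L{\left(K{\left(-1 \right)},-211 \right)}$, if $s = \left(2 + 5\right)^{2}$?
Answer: $413$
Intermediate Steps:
$s = 49$ ($s = 7^{2} = 49$)
$K{\left(P \right)} = 49 + P$ ($K{\left(P \right)} = P + 49 = 49 + P$)
$L{\left(u,V \right)} = 57 - u + 2 V$ ($L{\left(u,V \right)} = -6 - \left(-63 + u - 2 V\right) = -6 + \left(63 - u + 2 V\right) = 57 - u + 2 V$)
$- L{\left(K{\left(-1 \right)},-211 \right)} = - (57 - \left(49 - 1\right) + 2 \left(-211\right)) = - (57 - 48 - 422) = \left(-1\right) \left(-413\right) = 413$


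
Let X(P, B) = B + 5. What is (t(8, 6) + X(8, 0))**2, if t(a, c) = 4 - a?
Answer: 1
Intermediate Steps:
X(P, B) = 5 + B
(t(8, 6) + X(8, 0))**2 = ((4 - 1*8) + (5 + 0))**2 = ((4 - 8) + 5)**2 = (-4 + 5)**2 = 1**2 = 1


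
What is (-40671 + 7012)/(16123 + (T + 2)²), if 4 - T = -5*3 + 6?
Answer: -33659/16348 ≈ -2.0589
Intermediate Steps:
T = 13 (T = 4 - (-5*3 + 6) = 4 - (-15 + 6) = 4 - 1*(-9) = 4 + 9 = 13)
(-40671 + 7012)/(16123 + (T + 2)²) = (-40671 + 7012)/(16123 + (13 + 2)²) = -33659/(16123 + 15²) = -33659/(16123 + 225) = -33659/16348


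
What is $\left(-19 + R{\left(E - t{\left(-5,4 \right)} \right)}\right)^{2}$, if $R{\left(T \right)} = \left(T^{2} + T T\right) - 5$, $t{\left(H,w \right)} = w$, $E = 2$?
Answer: $256$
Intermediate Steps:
$R{\left(T \right)} = -5 + 2 T^{2}$ ($R{\left(T \right)} = \left(T^{2} + T^{2}\right) - 5 = 2 T^{2} - 5 = -5 + 2 T^{2}$)
$\left(-19 + R{\left(E - t{\left(-5,4 \right)} \right)}\right)^{2} = \left(-19 - \left(5 - 2 \left(2 - 4\right)^{2}\right)\right)^{2} = \left(-19 - \left(5 - 2 \left(-2\right)^{2}\right)\right)^{2} = \left(-19 + \left(-5 + 2 \cdot 4\right)\right)^{2} = \left(-19 + \left(-5 + 8\right)\right)^{2} = \left(-19 + 3\right)^{2} = \left(-16\right)^{2} = 256$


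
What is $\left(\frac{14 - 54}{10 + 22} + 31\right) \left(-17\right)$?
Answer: $- \frac{2023}{4} \approx -505.75$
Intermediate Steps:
$\left(\frac{14 - 54}{10 + 22} + 31\right) \left(-17\right) = \left(- \frac{40}{32} + 31\right) \left(-17\right) = \left(\left(-40\right) \frac{1}{32} + 31\right) \left(-17\right) = \left(- \frac{5}{4} + 31\right) \left(-17\right) = \frac{119}{4} \left(-17\right) = - \frac{2023}{4}$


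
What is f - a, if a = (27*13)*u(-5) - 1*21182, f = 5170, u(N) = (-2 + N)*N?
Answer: 14067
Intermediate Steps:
u(N) = N*(-2 + N)
a = -8897 (a = (27*13)*(-5*(-2 - 5)) - 1*21182 = 351*(-5*(-7)) - 21182 = 351*35 - 21182 = 12285 - 21182 = -8897)
f - a = 5170 - 1*(-8897) = 5170 + 8897 = 14067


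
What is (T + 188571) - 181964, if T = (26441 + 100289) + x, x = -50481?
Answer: 82856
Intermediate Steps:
T = 76249 (T = (26441 + 100289) - 50481 = 126730 - 50481 = 76249)
(T + 188571) - 181964 = (76249 + 188571) - 181964 = 264820 - 181964 = 82856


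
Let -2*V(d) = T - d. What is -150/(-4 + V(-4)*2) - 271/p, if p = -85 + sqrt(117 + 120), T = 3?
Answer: 1301585/76868 + 271*sqrt(237)/6988 ≈ 17.530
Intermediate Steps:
V(d) = -3/2 + d/2 (V(d) = -(3 - d)/2 = -3/2 + d/2)
p = -85 + sqrt(237) ≈ -69.605
-150/(-4 + V(-4)*2) - 271/p = -150/(-4 + (-3/2 + (1/2)*(-4))*2) - 271/(-85 + sqrt(237)) = -150/(-4 + (-3/2 - 2)*2) - 271/(-85 + sqrt(237)) = -150/(-4 - 7/2*2) - 271/(-85 + sqrt(237)) = -150/(-4 - 7) - 271/(-85 + sqrt(237)) = -150/(-11) - 271/(-85 + sqrt(237)) = -150*(-1/11) - 271/(-85 + sqrt(237)) = 150/11 - 271/(-85 + sqrt(237))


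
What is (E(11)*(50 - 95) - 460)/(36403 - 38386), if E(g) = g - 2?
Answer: 865/1983 ≈ 0.43621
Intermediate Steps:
E(g) = -2 + g
(E(11)*(50 - 95) - 460)/(36403 - 38386) = ((-2 + 11)*(50 - 95) - 460)/(36403 - 38386) = (9*(-45) - 460)/(-1983) = (-405 - 460)*(-1/1983) = -865*(-1/1983) = 865/1983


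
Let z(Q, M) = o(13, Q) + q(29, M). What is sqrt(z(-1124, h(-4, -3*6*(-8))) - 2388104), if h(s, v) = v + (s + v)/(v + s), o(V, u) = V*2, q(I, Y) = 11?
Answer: I*sqrt(2388067) ≈ 1545.3*I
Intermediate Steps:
o(V, u) = 2*V
h(s, v) = 1 + v (h(s, v) = v + (s + v)/(s + v) = v + 1 = 1 + v)
z(Q, M) = 37 (z(Q, M) = 2*13 + 11 = 26 + 11 = 37)
sqrt(z(-1124, h(-4, -3*6*(-8))) - 2388104) = sqrt(37 - 2388104) = sqrt(-2388067) = I*sqrt(2388067)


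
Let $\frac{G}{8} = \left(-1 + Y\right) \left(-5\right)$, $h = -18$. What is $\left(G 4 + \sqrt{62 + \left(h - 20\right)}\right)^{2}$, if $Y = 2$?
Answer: $25624 - 640 \sqrt{6} \approx 24056.0$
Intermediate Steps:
$G = -40$ ($G = 8 \left(-1 + 2\right) \left(-5\right) = 8 \cdot 1 \left(-5\right) = 8 \left(-5\right) = -40$)
$\left(G 4 + \sqrt{62 + \left(h - 20\right)}\right)^{2} = \left(\left(-40\right) 4 + \sqrt{62 - 38}\right)^{2} = \left(-160 + \sqrt{62 - 38}\right)^{2} = \left(-160 + \sqrt{24}\right)^{2} = \left(-160 + 2 \sqrt{6}\right)^{2}$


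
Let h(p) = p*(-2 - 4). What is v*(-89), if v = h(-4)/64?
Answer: -267/8 ≈ -33.375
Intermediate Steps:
h(p) = -6*p (h(p) = p*(-6) = -6*p)
v = 3/8 (v = -6*(-4)/64 = 24*(1/64) = 3/8 ≈ 0.37500)
v*(-89) = (3/8)*(-89) = -267/8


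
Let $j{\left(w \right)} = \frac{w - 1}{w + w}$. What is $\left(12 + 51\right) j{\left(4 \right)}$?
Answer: $\frac{189}{8} \approx 23.625$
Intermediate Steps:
$j{\left(w \right)} = \frac{-1 + w}{2 w}$
$\left(12 + 51\right) j{\left(4 \right)} = \left(12 + 51\right) \frac{-1 + 4}{2 \cdot 4} = 63 \cdot \frac{1}{2} \cdot \frac{1}{4} \cdot 3 = 63 \cdot \frac{3}{8} = \frac{189}{8}$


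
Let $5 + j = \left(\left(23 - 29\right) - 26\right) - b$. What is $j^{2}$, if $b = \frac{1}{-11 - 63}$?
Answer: $\frac{7491169}{5476} \approx 1368.0$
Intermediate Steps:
$b = - \frac{1}{74}$ ($b = \frac{1}{-74} = - \frac{1}{74} \approx -0.013514$)
$j = - \frac{2737}{74}$ ($j = -5 + \left(\left(\left(23 - 29\right) - 26\right) - - \frac{1}{74}\right) = -5 + \left(\left(-6 - 26\right) + \frac{1}{74}\right) = -5 + \left(-32 + \frac{1}{74}\right) = -5 - \frac{2367}{74} = - \frac{2737}{74} \approx -36.987$)
$j^{2} = \left(- \frac{2737}{74}\right)^{2} = \frac{7491169}{5476}$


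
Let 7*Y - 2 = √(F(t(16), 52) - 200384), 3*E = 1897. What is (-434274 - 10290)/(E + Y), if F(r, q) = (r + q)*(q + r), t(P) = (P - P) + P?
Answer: -24805337508/35650613 + 112030128*I*√12235/178253065 ≈ -695.79 + 69.518*I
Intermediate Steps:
t(P) = P (t(P) = 0 + P = P)
E = 1897/3 (E = (⅓)*1897 = 1897/3 ≈ 632.33)
F(r, q) = (q + r)² (F(r, q) = (q + r)*(q + r) = (q + r)²)
Y = 2/7 + 4*I*√12235/7 (Y = 2/7 + √((52 + 16)² - 200384)/7 = 2/7 + √(68² - 200384)/7 = 2/7 + √(4624 - 200384)/7 = 2/7 + √(-195760)/7 = 2/7 + (4*I*√12235)/7 = 2/7 + 4*I*√12235/7 ≈ 0.28571 + 63.207*I)
(-434274 - 10290)/(E + Y) = (-434274 - 10290)/(1897/3 + (2/7 + 4*I*√12235/7)) = -444564/(13285/21 + 4*I*√12235/7)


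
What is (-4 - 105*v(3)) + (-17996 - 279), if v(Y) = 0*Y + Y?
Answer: -18594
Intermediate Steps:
v(Y) = Y (v(Y) = 0 + Y = Y)
(-4 - 105*v(3)) + (-17996 - 279) = (-4 - 105*3) + (-17996 - 279) = (-4 - 315) - 18275 = -319 - 18275 = -18594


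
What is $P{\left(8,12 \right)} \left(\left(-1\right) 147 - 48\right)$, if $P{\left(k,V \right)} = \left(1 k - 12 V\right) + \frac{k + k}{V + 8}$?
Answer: $26364$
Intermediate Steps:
$P{\left(k,V \right)} = k - 12 V + \frac{2 k}{8 + V}$ ($P{\left(k,V \right)} = \left(k - 12 V\right) + \frac{2 k}{8 + V} = k - 12 V + \frac{2 k}{8 + V}$)
$P{\left(8,12 \right)} \left(\left(-1\right) 147 - 48\right) = \frac{\left(-96\right) 12 - 12 \cdot 12^{2} + 10 \cdot 8 + 12 \cdot 8}{8 + 12} \left(\left(-1\right) 147 - 48\right) = \frac{-1152 - 1728 + 80 + 96}{20} \left(-147 - 48\right) = \frac{-1152 - 1728 + 80 + 96}{20} \left(-195\right) = \frac{1}{20} \left(-2704\right) \left(-195\right) = \left(- \frac{676}{5}\right) \left(-195\right) = 26364$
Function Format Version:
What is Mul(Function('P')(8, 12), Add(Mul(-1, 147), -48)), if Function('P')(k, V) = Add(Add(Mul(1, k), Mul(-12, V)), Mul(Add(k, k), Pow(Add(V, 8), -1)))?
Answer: 26364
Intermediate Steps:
Function('P')(k, V) = Add(k, Mul(-12, V), Mul(2, k, Pow(Add(8, V), -1))) (Function('P')(k, V) = Add(Add(k, Mul(-12, V)), Mul(Mul(2, k), Pow(Add(8, V), -1))) = Add(Add(k, Mul(-12, V)), Mul(2, k, Pow(Add(8, V), -1))) = Add(k, Mul(-12, V), Mul(2, k, Pow(Add(8, V), -1))))
Mul(Function('P')(8, 12), Add(Mul(-1, 147), -48)) = Mul(Mul(Pow(Add(8, 12), -1), Add(Mul(-96, 12), Mul(-12, Pow(12, 2)), Mul(10, 8), Mul(12, 8))), Add(Mul(-1, 147), -48)) = Mul(Mul(Pow(20, -1), Add(-1152, Mul(-12, 144), 80, 96)), Add(-147, -48)) = Mul(Mul(Rational(1, 20), Add(-1152, -1728, 80, 96)), -195) = Mul(Mul(Rational(1, 20), -2704), -195) = Mul(Rational(-676, 5), -195) = 26364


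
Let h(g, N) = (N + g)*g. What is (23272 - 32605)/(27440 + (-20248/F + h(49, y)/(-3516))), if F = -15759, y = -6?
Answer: -172376291484/506817059705 ≈ -0.34012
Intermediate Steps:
h(g, N) = g*(N + g)
(23272 - 32605)/(27440 + (-20248/F + h(49, y)/(-3516))) = (23272 - 32605)/(27440 + (-20248/(-15759) + (49*(-6 + 49))/(-3516))) = -9333/(27440 + (-20248*(-1/15759) + (49*43)*(-1/3516))) = -9333/(27440 + (20248/15759 + 2107*(-1/3516))) = -9333/(27440 + (20248/15759 - 2107/3516)) = -9333/(27440 + 12662585/18469548) = -9333/506817059705/18469548 = -9333*18469548/506817059705 = -172376291484/506817059705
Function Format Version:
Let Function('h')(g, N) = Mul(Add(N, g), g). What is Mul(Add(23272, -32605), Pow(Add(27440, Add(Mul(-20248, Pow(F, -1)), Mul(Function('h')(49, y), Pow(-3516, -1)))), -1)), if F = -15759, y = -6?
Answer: Rational(-172376291484, 506817059705) ≈ -0.34012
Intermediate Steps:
Function('h')(g, N) = Mul(g, Add(N, g))
Mul(Add(23272, -32605), Pow(Add(27440, Add(Mul(-20248, Pow(F, -1)), Mul(Function('h')(49, y), Pow(-3516, -1)))), -1)) = Mul(Add(23272, -32605), Pow(Add(27440, Add(Mul(-20248, Pow(-15759, -1)), Mul(Mul(49, Add(-6, 49)), Pow(-3516, -1)))), -1)) = Mul(-9333, Pow(Add(27440, Add(Mul(-20248, Rational(-1, 15759)), Mul(Mul(49, 43), Rational(-1, 3516)))), -1)) = Mul(-9333, Pow(Add(27440, Add(Rational(20248, 15759), Mul(2107, Rational(-1, 3516)))), -1)) = Mul(-9333, Pow(Add(27440, Add(Rational(20248, 15759), Rational(-2107, 3516))), -1)) = Mul(-9333, Pow(Add(27440, Rational(12662585, 18469548)), -1)) = Mul(-9333, Pow(Rational(506817059705, 18469548), -1)) = Mul(-9333, Rational(18469548, 506817059705)) = Rational(-172376291484, 506817059705)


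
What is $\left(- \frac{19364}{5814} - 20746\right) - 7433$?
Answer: $- \frac{81926035}{2907} \approx -28182.0$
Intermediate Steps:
$\left(- \frac{19364}{5814} - 20746\right) - 7433 = \left(\left(-19364\right) \frac{1}{5814} - 20746\right) - 7433 = \left(- \frac{9682}{2907} - 20746\right) - 7433 = - \frac{60318304}{2907} - 7433 = - \frac{81926035}{2907}$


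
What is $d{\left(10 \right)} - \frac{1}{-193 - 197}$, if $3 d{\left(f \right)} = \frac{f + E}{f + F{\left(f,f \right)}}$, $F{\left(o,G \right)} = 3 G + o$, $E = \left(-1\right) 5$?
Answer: $\frac{7}{195} \approx 0.035897$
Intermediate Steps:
$E = -5$
$F{\left(o,G \right)} = o + 3 G$
$d{\left(f \right)} = \frac{-5 + f}{15 f}$ ($d{\left(f \right)} = \frac{\left(f - 5\right) \frac{1}{f + \left(f + 3 f\right)}}{3} = \frac{\left(-5 + f\right) \frac{1}{f + 4 f}}{3} = \frac{\left(-5 + f\right) \frac{1}{5 f}}{3} = \frac{\frac{1}{5} \frac{1}{f} \left(-5 + f\right)}{3} = \frac{-5 + f}{15 f}$)
$d{\left(10 \right)} - \frac{1}{-193 - 197} = \frac{-5 + 10}{15 \cdot 10} - \frac{1}{-193 - 197} = \frac{1}{15} \cdot \frac{1}{10} \cdot 5 - \frac{1}{-193 - 197} = \frac{1}{30} - \frac{1}{-390} = \frac{1}{30} - - \frac{1}{390} = \frac{1}{30} + \frac{1}{390} = \frac{7}{195}$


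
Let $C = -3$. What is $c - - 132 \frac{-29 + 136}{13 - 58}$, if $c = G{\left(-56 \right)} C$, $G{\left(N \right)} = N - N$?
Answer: $- \frac{4708}{15} \approx -313.87$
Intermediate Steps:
$G{\left(N \right)} = 0$
$c = 0$ ($c = 0 \left(-3\right) = 0$)
$c - - 132 \frac{-29 + 136}{13 - 58} = 0 - - 132 \frac{-29 + 136}{13 - 58} = 0 - - 132 \frac{107}{-45} = 0 - - 132 \cdot 107 \left(- \frac{1}{45}\right) = 0 - \left(-132\right) \left(- \frac{107}{45}\right) = 0 - \frac{4708}{15} = - \frac{4708}{15}$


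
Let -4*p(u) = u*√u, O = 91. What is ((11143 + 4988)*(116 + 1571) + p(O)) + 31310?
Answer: 27244307 - 91*√91/4 ≈ 2.7244e+7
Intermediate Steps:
p(u) = -u^(3/2)/4 (p(u) = -u*√u/4 = -u^(3/2)/4)
((11143 + 4988)*(116 + 1571) + p(O)) + 31310 = ((11143 + 4988)*(116 + 1571) - 91*√91/4) + 31310 = (16131*1687 - 91*√91/4) + 31310 = (27212997 - 91*√91/4) + 31310 = 27244307 - 91*√91/4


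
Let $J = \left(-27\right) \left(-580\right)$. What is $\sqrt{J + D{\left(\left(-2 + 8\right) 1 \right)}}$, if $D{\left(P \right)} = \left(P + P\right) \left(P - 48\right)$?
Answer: $6 \sqrt{421} \approx 123.11$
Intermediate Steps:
$D{\left(P \right)} = 2 P \left(-48 + P\right)$
$J = 15660$
$\sqrt{J + D{\left(\left(-2 + 8\right) 1 \right)}} = \sqrt{15660 + 2 \left(-2 + 8\right) 1 \left(-48 + \left(-2 + 8\right) 1\right)} = \sqrt{15660 + 2 \cdot 6 \cdot 1 \left(-48 + 6 \cdot 1\right)} = \sqrt{15660 + 2 \cdot 6 \left(-48 + 6\right)} = \sqrt{15660 + 2 \cdot 6 \left(-42\right)} = \sqrt{15660 - 504} = \sqrt{15156} = 6 \sqrt{421}$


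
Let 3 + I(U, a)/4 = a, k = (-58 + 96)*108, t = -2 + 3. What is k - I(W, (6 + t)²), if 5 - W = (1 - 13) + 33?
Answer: 3920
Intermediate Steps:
t = 1
k = 4104 (k = 38*108 = 4104)
W = -16 (W = 5 - ((1 - 13) + 33) = 5 - (-12 + 33) = 5 - 1*21 = 5 - 21 = -16)
I(U, a) = -12 + 4*a
k - I(W, (6 + t)²) = 4104 - (-12 + 4*(6 + 1)²) = 4104 - (-12 + 4*7²) = 4104 - (-12 + 4*49) = 4104 - (-12 + 196) = 4104 - 1*184 = 4104 - 184 = 3920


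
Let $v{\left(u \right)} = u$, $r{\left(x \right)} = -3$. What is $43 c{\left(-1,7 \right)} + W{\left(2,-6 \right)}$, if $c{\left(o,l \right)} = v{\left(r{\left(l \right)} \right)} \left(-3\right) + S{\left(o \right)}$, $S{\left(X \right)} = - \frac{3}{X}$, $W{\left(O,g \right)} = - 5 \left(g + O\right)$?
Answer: $536$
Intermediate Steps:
$W{\left(O,g \right)} = - 5 O - 5 g$ ($W{\left(O,g \right)} = - 5 \left(O + g\right) = - 5 O - 5 g$)
$c{\left(o,l \right)} = 9 - \frac{3}{o}$ ($c{\left(o,l \right)} = \left(-3\right) \left(-3\right) - \frac{3}{o} = 9 - \frac{3}{o}$)
$43 c{\left(-1,7 \right)} + W{\left(2,-6 \right)} = 43 \left(9 - \frac{3}{-1}\right) - -20 = 43 \left(9 - -3\right) + \left(-10 + 30\right) = 43 \left(9 + 3\right) + 20 = 43 \cdot 12 + 20 = 516 + 20 = 536$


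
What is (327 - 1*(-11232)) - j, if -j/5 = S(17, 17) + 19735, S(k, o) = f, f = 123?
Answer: 110849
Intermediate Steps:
S(k, o) = 123
j = -99290 (j = -5*(123 + 19735) = -5*19858 = -99290)
(327 - 1*(-11232)) - j = (327 - 1*(-11232)) - 1*(-99290) = (327 + 11232) + 99290 = 11559 + 99290 = 110849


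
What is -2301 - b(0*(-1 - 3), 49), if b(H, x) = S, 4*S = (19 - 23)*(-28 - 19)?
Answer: -2348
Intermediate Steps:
S = 47 (S = ((19 - 23)*(-28 - 19))/4 = (-4*(-47))/4 = (1/4)*188 = 47)
b(H, x) = 47
-2301 - b(0*(-1 - 3), 49) = -2301 - 1*47 = -2301 - 47 = -2348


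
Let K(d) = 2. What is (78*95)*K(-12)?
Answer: 14820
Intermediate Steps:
(78*95)*K(-12) = (78*95)*2 = 7410*2 = 14820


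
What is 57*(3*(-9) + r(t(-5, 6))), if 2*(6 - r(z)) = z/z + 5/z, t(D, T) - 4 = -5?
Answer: -1083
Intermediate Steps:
t(D, T) = -1 (t(D, T) = 4 - 5 = -1)
r(z) = 11/2 - 5/(2*z) (r(z) = 6 - (z/z + 5/z)/2 = 6 - (1 + 5/z)/2 = 6 + (-½ - 5/(2*z)) = 11/2 - 5/(2*z))
57*(3*(-9) + r(t(-5, 6))) = 57*(3*(-9) + (½)*(-5 + 11*(-1))/(-1)) = 57*(-27 + (½)*(-1)*(-5 - 11)) = 57*(-27 + (½)*(-1)*(-16)) = 57*(-27 + 8) = 57*(-19) = -1083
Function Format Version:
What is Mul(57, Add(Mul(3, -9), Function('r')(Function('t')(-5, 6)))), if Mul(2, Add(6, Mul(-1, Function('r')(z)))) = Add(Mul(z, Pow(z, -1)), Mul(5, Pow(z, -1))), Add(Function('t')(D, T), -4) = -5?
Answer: -1083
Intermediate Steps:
Function('t')(D, T) = -1 (Function('t')(D, T) = Add(4, -5) = -1)
Function('r')(z) = Add(Rational(11, 2), Mul(Rational(-5, 2), Pow(z, -1))) (Function('r')(z) = Add(6, Mul(Rational(-1, 2), Add(Mul(z, Pow(z, -1)), Mul(5, Pow(z, -1))))) = Add(6, Mul(Rational(-1, 2), Add(1, Mul(5, Pow(z, -1))))) = Add(6, Add(Rational(-1, 2), Mul(Rational(-5, 2), Pow(z, -1)))) = Add(Rational(11, 2), Mul(Rational(-5, 2), Pow(z, -1))))
Mul(57, Add(Mul(3, -9), Function('r')(Function('t')(-5, 6)))) = Mul(57, Add(Mul(3, -9), Mul(Rational(1, 2), Pow(-1, -1), Add(-5, Mul(11, -1))))) = Mul(57, Add(-27, Mul(Rational(1, 2), -1, Add(-5, -11)))) = Mul(57, Add(-27, Mul(Rational(1, 2), -1, -16))) = Mul(57, Add(-27, 8)) = Mul(57, -19) = -1083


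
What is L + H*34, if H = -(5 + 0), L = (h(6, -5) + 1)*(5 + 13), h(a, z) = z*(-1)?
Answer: -62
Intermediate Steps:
h(a, z) = -z
L = 108 (L = (-1*(-5) + 1)*(5 + 13) = (5 + 1)*18 = 6*18 = 108)
H = -5 (H = -1*5 = -5)
L + H*34 = 108 - 5*34 = 108 - 170 = -62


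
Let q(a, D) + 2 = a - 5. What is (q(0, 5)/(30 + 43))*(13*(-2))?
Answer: 182/73 ≈ 2.4931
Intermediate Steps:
q(a, D) = -7 + a (q(a, D) = -2 + (a - 5) = -2 + (-5 + a) = -7 + a)
(q(0, 5)/(30 + 43))*(13*(-2)) = ((-7 + 0)/(30 + 43))*(13*(-2)) = (-7/73)*(-26) = ((1/73)*(-7))*(-26) = -7/73*(-26) = 182/73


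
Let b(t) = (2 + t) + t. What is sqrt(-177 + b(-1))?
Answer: I*sqrt(177) ≈ 13.304*I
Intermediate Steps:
b(t) = 2 + 2*t
sqrt(-177 + b(-1)) = sqrt(-177 + (2 + 2*(-1))) = sqrt(-177 + (2 - 2)) = sqrt(-177 + 0) = sqrt(-177) = I*sqrt(177)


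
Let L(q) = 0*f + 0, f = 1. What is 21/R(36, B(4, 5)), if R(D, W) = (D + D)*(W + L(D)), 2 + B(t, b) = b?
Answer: 7/72 ≈ 0.097222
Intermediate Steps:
L(q) = 0 (L(q) = 0*1 + 0 = 0 + 0 = 0)
B(t, b) = -2 + b
R(D, W) = 2*D*W (R(D, W) = (D + D)*(W + 0) = (2*D)*W = 2*D*W)
21/R(36, B(4, 5)) = 21/((2*36*(-2 + 5))) = 21/((2*36*3)) = 21/216 = 21*(1/216) = 7/72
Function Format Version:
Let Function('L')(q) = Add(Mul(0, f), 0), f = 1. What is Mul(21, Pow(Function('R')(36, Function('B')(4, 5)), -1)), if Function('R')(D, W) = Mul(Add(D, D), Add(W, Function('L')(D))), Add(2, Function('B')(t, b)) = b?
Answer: Rational(7, 72) ≈ 0.097222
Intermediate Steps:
Function('L')(q) = 0 (Function('L')(q) = Add(Mul(0, 1), 0) = Add(0, 0) = 0)
Function('B')(t, b) = Add(-2, b)
Function('R')(D, W) = Mul(2, D, W) (Function('R')(D, W) = Mul(Add(D, D), Add(W, 0)) = Mul(Mul(2, D), W) = Mul(2, D, W))
Mul(21, Pow(Function('R')(36, Function('B')(4, 5)), -1)) = Mul(21, Pow(Mul(2, 36, Add(-2, 5)), -1)) = Mul(21, Pow(Mul(2, 36, 3), -1)) = Mul(21, Pow(216, -1)) = Mul(21, Rational(1, 216)) = Rational(7, 72)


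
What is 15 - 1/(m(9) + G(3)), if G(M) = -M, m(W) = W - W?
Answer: 46/3 ≈ 15.333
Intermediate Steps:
m(W) = 0
15 - 1/(m(9) + G(3)) = 15 - 1/(0 - 1*3) = 15 - 1/(0 - 3) = 15 - 1/(-3) = 15 - 1*(-1/3) = 15 + 1/3 = 46/3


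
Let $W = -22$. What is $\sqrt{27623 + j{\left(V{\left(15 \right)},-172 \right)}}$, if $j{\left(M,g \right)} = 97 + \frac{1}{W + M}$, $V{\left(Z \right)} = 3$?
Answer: $\frac{\sqrt{10006901}}{19} \approx 166.49$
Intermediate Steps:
$j{\left(M,g \right)} = 97 + \frac{1}{-22 + M}$
$\sqrt{27623 + j{\left(V{\left(15 \right)},-172 \right)}} = \sqrt{27623 + \frac{-2133 + 97 \cdot 3}{-22 + 3}} = \sqrt{27623 + \frac{-2133 + 291}{-19}} = \sqrt{27623 - - \frac{1842}{19}} = \sqrt{27623 + \frac{1842}{19}} = \sqrt{\frac{526679}{19}} = \frac{\sqrt{10006901}}{19}$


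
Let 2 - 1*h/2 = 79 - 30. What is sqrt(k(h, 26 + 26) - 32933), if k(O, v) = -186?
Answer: I*sqrt(33119) ≈ 181.99*I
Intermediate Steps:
h = -94 (h = 4 - 2*(79 - 30) = 4 - 2*49 = 4 - 98 = -94)
sqrt(k(h, 26 + 26) - 32933) = sqrt(-186 - 32933) = sqrt(-33119) = I*sqrt(33119)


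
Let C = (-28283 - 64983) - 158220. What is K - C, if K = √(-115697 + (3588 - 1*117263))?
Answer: 251486 + 2*I*√57343 ≈ 2.5149e+5 + 478.93*I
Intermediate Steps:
C = -251486 (C = -93266 - 158220 = -251486)
K = 2*I*√57343 (K = √(-115697 + (3588 - 117263)) = √(-115697 - 113675) = √(-229372) = 2*I*√57343 ≈ 478.93*I)
K - C = 2*I*√57343 - 1*(-251486) = 2*I*√57343 + 251486 = 251486 + 2*I*√57343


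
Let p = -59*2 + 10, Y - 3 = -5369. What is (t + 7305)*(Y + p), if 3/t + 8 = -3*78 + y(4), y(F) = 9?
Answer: -9317087388/233 ≈ -3.9988e+7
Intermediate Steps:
Y = -5366 (Y = 3 - 5369 = -5366)
t = -3/233 (t = 3/(-8 + (-3*78 + 9)) = 3/(-8 + (-234 + 9)) = 3/(-8 - 225) = 3/(-233) = 3*(-1/233) = -3/233 ≈ -0.012876)
p = -108 (p = -118 + 10 = -108)
(t + 7305)*(Y + p) = (-3/233 + 7305)*(-5366 - 108) = (1702062/233)*(-5474) = -9317087388/233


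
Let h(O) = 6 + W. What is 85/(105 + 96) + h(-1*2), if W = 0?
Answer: 1291/201 ≈ 6.4229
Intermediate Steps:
h(O) = 6 (h(O) = 6 + 0 = 6)
85/(105 + 96) + h(-1*2) = 85/(105 + 96) + 6 = 85/201 + 6 = 1291/201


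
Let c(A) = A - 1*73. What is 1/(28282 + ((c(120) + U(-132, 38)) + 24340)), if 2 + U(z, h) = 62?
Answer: 1/52729 ≈ 1.8965e-5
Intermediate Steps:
c(A) = -73 + A (c(A) = A - 73 = -73 + A)
U(z, h) = 60 (U(z, h) = -2 + 62 = 60)
1/(28282 + ((c(120) + U(-132, 38)) + 24340)) = 1/(28282 + (((-73 + 120) + 60) + 24340)) = 1/(28282 + ((47 + 60) + 24340)) = 1/(28282 + (107 + 24340)) = 1/(28282 + 24447) = 1/52729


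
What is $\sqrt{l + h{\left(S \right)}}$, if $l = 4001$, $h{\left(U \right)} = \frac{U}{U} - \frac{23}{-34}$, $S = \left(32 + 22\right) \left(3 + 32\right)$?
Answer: $\frac{\sqrt{4627094}}{34} \approx 63.267$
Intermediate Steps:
$S = 1890$ ($S = 54 \cdot 35 = 1890$)
$h{\left(U \right)} = \frac{57}{34}$ ($h{\left(U \right)} = 1 - - \frac{23}{34} = 1 + \frac{23}{34} = \frac{57}{34}$)
$\sqrt{l + h{\left(S \right)}} = \sqrt{4001 + \frac{57}{34}} = \sqrt{\frac{136091}{34}} = \frac{\sqrt{4627094}}{34}$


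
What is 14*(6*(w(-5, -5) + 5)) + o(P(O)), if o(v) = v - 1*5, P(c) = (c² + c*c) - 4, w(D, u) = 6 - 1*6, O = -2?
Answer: 419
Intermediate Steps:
w(D, u) = 0 (w(D, u) = 6 - 6 = 0)
P(c) = -4 + 2*c² (P(c) = (c² + c²) - 4 = 2*c² - 4 = -4 + 2*c²)
o(v) = -5 + v (o(v) = v - 5 = -5 + v)
14*(6*(w(-5, -5) + 5)) + o(P(O)) = 14*(6*(0 + 5)) + (-5 + (-4 + 2*(-2)²)) = 14*(6*5) + (-5 + (-4 + 2*4)) = 14*30 + (-5 + (-4 + 8)) = 420 + (-5 + 4) = 420 - 1 = 419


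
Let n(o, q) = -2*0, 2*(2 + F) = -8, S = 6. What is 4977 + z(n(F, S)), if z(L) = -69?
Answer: 4908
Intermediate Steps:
F = -6 (F = -2 + (½)*(-8) = -2 - 4 = -6)
n(o, q) = 0
4977 + z(n(F, S)) = 4977 - 69 = 4908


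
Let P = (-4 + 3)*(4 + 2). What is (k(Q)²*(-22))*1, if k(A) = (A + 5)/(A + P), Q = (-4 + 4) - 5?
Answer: 0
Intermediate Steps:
P = -6 (P = -1*6 = -6)
Q = -5 (Q = 0 - 5 = -5)
k(A) = (5 + A)/(-6 + A) (k(A) = (A + 5)/(A - 6) = (5 + A)/(-6 + A))
(k(Q)²*(-22))*1 = (((5 - 5)/(-6 - 5))²*(-22))*1 = ((0/(-11))²*(-22))*1 = ((-1/11*0)²*(-22))*1 = (0²*(-22))*1 = (0*(-22))*1 = 0*1 = 0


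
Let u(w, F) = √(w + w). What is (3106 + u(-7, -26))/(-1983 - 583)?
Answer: -1553/1283 - I*√14/2566 ≈ -1.2104 - 0.0014582*I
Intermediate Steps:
u(w, F) = √2*√w (u(w, F) = √(2*w) = √2*√w)
(3106 + u(-7, -26))/(-1983 - 583) = (3106 + √2*√(-7))/(-1983 - 583) = (3106 + √2*(I*√7))/(-2566) = (3106 + I*√14)*(-1/2566) = -1553/1283 - I*√14/2566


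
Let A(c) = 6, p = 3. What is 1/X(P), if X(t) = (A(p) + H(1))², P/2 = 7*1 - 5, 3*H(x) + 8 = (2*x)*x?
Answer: 1/16 ≈ 0.062500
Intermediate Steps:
H(x) = -8/3 + 2*x²/3 (H(x) = -8/3 + ((2*x)*x)/3 = -8/3 + (2*x²)/3 = -8/3 + 2*x²/3)
P = 4 (P = 2*(7*1 - 5) = 2*(7 - 5) = 2*2 = 4)
X(t) = 16 (X(t) = (6 + (-8/3 + (⅔)*1²))² = (6 + (-8/3 + (⅔)*1))² = (6 + (-8/3 + ⅔))² = (6 - 2)² = 4² = 16)
1/X(P) = 1/16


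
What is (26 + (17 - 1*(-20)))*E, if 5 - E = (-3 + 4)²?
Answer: 252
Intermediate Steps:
E = 4 (E = 5 - (-3 + 4)² = 5 - 1*1² = 5 - 1*1 = 5 - 1 = 4)
(26 + (17 - 1*(-20)))*E = (26 + (17 - 1*(-20)))*4 = (26 + (17 + 20))*4 = (26 + 37)*4 = 63*4 = 252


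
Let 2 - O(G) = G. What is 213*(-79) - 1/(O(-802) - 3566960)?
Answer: -60007707011/3566156 ≈ -16827.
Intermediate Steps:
O(G) = 2 - G
213*(-79) - 1/(O(-802) - 3566960) = 213*(-79) - 1/((2 - 1*(-802)) - 3566960) = -16827 - 1/((2 + 802) - 3566960) = -16827 - 1/(804 - 3566960) = -16827 - 1/(-3566156) = -16827 - 1*(-1/3566156) = -16827 + 1/3566156 = -60007707011/3566156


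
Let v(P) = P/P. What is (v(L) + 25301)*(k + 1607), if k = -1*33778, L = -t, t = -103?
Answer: -813990642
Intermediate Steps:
L = 103 (L = -1*(-103) = 103)
k = -33778
v(P) = 1
(v(L) + 25301)*(k + 1607) = (1 + 25301)*(-33778 + 1607) = 25302*(-32171) = -813990642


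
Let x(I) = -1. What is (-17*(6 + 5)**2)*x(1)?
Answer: 2057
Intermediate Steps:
(-17*(6 + 5)**2)*x(1) = -17*(6 + 5)**2*(-1) = -17*11**2*(-1) = -17*121*(-1) = -2057*(-1) = 2057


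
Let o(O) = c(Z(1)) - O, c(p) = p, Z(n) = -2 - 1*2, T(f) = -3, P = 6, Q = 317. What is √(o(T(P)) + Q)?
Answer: 2*√79 ≈ 17.776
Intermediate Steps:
Z(n) = -4 (Z(n) = -2 - 2 = -4)
o(O) = -4 - O
√(o(T(P)) + Q) = √((-4 - 1*(-3)) + 317) = √((-4 + 3) + 317) = √(-1 + 317) = √316 = 2*√79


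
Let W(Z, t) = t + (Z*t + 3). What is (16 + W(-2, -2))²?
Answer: 441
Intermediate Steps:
W(Z, t) = 3 + t + Z*t (W(Z, t) = t + (3 + Z*t) = 3 + t + Z*t)
(16 + W(-2, -2))² = (16 + (3 - 2 - 2*(-2)))² = (16 + (3 - 2 + 4))² = (16 + 5)² = 21² = 441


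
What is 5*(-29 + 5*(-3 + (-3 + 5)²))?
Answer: -120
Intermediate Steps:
5*(-29 + 5*(-3 + (-3 + 5)²)) = 5*(-29 + 5*(-3 + 2²)) = 5*(-29 + 5*(-3 + 4)) = 5*(-29 + 5*1) = 5*(-29 + 5) = 5*(-24) = -120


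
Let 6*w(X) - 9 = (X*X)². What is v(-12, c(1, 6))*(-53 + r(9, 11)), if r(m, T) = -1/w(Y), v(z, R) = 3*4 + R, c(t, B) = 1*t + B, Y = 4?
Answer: -266969/265 ≈ -1007.4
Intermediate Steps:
w(X) = 3/2 + X⁴/6 (w(X) = 3/2 + (X*X)²/6 = 3/2 + (X²)²/6 = 3/2 + X⁴/6)
c(t, B) = B + t (c(t, B) = t + B = B + t)
v(z, R) = 12 + R
r(m, T) = -6/265 (r(m, T) = -1/(3/2 + (⅙)*4⁴) = -1/(3/2 + (⅙)*256) = -1/(3/2 + 128/3) = -1/265/6 = -1*6/265 = -6/265)
v(-12, c(1, 6))*(-53 + r(9, 11)) = (12 + (6 + 1))*(-53 - 6/265) = (12 + 7)*(-14051/265) = 19*(-14051/265) = -266969/265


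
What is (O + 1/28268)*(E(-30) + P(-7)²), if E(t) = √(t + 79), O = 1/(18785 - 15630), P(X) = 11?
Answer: 1005536/22296385 ≈ 0.045099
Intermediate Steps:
O = 1/3155 ≈ 0.00031696
E(t) = √(79 + t)
(O + 1/28268)*(E(-30) + P(-7)²) = (1/3155 + 1/28268)*(√(79 - 30) + 11²) = (1/3155 + 1/28268)*(√49 + 121) = 31423*(7 + 121)/89185540 = (31423/89185540)*128 = 1005536/22296385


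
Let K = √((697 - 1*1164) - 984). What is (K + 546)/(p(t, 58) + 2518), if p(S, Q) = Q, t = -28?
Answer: 39/184 + I*√1451/2576 ≈ 0.21196 + 0.014787*I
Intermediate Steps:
K = I*√1451 (K = √((697 - 1164) - 984) = √(-467 - 984) = √(-1451) = I*√1451 ≈ 38.092*I)
(K + 546)/(p(t, 58) + 2518) = (I*√1451 + 546)/(58 + 2518) = (546 + I*√1451)/2576 = (546 + I*√1451)*(1/2576) = 39/184 + I*√1451/2576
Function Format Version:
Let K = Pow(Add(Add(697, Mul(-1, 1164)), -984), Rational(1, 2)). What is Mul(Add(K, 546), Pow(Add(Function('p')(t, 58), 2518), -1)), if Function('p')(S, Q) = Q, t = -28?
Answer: Add(Rational(39, 184), Mul(Rational(1, 2576), I, Pow(1451, Rational(1, 2)))) ≈ Add(0.21196, Mul(0.014787, I))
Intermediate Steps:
K = Mul(I, Pow(1451, Rational(1, 2))) (K = Pow(Add(Add(697, -1164), -984), Rational(1, 2)) = Pow(Add(-467, -984), Rational(1, 2)) = Pow(-1451, Rational(1, 2)) = Mul(I, Pow(1451, Rational(1, 2))) ≈ Mul(38.092, I))
Mul(Add(K, 546), Pow(Add(Function('p')(t, 58), 2518), -1)) = Mul(Add(Mul(I, Pow(1451, Rational(1, 2))), 546), Pow(Add(58, 2518), -1)) = Mul(Add(546, Mul(I, Pow(1451, Rational(1, 2)))), Pow(2576, -1)) = Mul(Add(546, Mul(I, Pow(1451, Rational(1, 2)))), Rational(1, 2576)) = Add(Rational(39, 184), Mul(Rational(1, 2576), I, Pow(1451, Rational(1, 2))))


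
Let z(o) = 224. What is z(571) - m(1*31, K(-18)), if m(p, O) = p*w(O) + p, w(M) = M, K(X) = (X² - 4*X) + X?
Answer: -11525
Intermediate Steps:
K(X) = X² - 3*X
m(p, O) = p + O*p (m(p, O) = p*O + p = O*p + p = p + O*p)
z(571) - m(1*31, K(-18)) = 224 - 1*31*(1 - 18*(-3 - 18)) = 224 - 31*(1 - 18*(-21)) = 224 - 31*(1 + 378) = 224 - 31*379 = 224 - 1*11749 = 224 - 11749 = -11525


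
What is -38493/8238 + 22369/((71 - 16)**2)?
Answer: 22611499/8306650 ≈ 2.7221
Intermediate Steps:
-38493/8238 + 22369/((71 - 16)**2) = -38493*1/8238 + 22369/(55**2) = -12831/2746 + 22369/3025 = 22611499/8306650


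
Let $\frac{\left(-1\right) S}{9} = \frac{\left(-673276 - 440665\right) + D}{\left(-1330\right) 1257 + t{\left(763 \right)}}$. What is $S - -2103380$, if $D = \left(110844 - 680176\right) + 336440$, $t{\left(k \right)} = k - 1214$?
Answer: $\frac{3517388220683}{1672261} \approx 2.1034 \cdot 10^{6}$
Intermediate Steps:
$t{\left(k \right)} = -1214 + k$
$D = -232892$ ($D = -569332 + 336440 = -232892$)
$S = - \frac{12121497}{1672261}$ ($S = - 9 \frac{\left(-673276 - 440665\right) - 232892}{\left(-1330\right) 1257 + \left(-1214 + 763\right)} = - 9 \frac{\left(-673276 - 440665\right) - 232892}{-1671810 - 451} = - 9 \frac{-1113941 - 232892}{-1672261} = - 9 \left(\left(-1346833\right) \left(- \frac{1}{1672261}\right)\right) = \left(-9\right) \frac{1346833}{1672261} = - \frac{12121497}{1672261} \approx -7.2486$)
$S - -2103380 = - \frac{12121497}{1672261} - -2103380 = - \frac{12121497}{1672261} + 2103380 = \frac{3517388220683}{1672261}$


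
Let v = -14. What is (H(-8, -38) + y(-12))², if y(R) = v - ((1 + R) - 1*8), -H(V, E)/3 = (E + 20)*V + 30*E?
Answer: 8958049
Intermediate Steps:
H(V, E) = -90*E - 3*V*(20 + E) (H(V, E) = -3*((E + 20)*V + 30*E) = -3*((20 + E)*V + 30*E) = -3*(V*(20 + E) + 30*E) = -3*(30*E + V*(20 + E)) = -90*E - 3*V*(20 + E))
y(R) = -7 - R (y(R) = -14 - ((1 + R) - 1*8) = -14 - ((1 + R) - 8) = -14 - (-7 + R) = -14 + (7 - R) = -7 - R)
(H(-8, -38) + y(-12))² = ((-90*(-38) - 60*(-8) - 3*(-38)*(-8)) + (-7 - 1*(-12)))² = ((3420 + 480 - 912) + (-7 + 12))² = (2988 + 5)² = 2993² = 8958049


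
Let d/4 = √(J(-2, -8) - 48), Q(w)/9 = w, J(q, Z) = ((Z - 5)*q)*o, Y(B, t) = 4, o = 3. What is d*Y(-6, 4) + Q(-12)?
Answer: -108 + 16*√30 ≈ -20.364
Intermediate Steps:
J(q, Z) = 3*q*(-5 + Z) (J(q, Z) = ((Z - 5)*q)*3 = ((-5 + Z)*q)*3 = (q*(-5 + Z))*3 = 3*q*(-5 + Z))
Q(w) = 9*w
d = 4*√30 (d = 4*√(3*(-2)*(-5 - 8) - 48) = 4*√(3*(-2)*(-13) - 48) = 4*√(78 - 48) = 4*√30 ≈ 21.909)
d*Y(-6, 4) + Q(-12) = (4*√30)*4 + 9*(-12) = 16*√30 - 108 = -108 + 16*√30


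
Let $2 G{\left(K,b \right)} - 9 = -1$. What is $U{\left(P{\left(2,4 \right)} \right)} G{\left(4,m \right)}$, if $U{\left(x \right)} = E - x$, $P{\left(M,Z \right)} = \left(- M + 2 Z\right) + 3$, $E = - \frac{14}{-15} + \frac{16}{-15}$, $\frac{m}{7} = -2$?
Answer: $- \frac{548}{15} \approx -36.533$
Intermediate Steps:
$m = -14$ ($m = 7 \left(-2\right) = -14$)
$G{\left(K,b \right)} = 4$ ($G{\left(K,b \right)} = \frac{9}{2} + \frac{1}{2} \left(-1\right) = \frac{9}{2} - \frac{1}{2} = 4$)
$E = - \frac{2}{15}$ ($E = \left(-14\right) \left(- \frac{1}{15}\right) + 16 \left(- \frac{1}{15}\right) = \frac{14}{15} - \frac{16}{15} = - \frac{2}{15} \approx -0.13333$)
$P{\left(M,Z \right)} = 3 - M + 2 Z$
$U{\left(x \right)} = - \frac{2}{15} - x$
$U{\left(P{\left(2,4 \right)} \right)} G{\left(4,m \right)} = \left(- \frac{2}{15} - \left(3 - 2 + 2 \cdot 4\right)\right) 4 = \left(- \frac{2}{15} - \left(3 - 2 + 8\right)\right) 4 = \left(- \frac{2}{15} - 9\right) 4 = \left(- \frac{137}{15}\right) 4 = - \frac{548}{15}$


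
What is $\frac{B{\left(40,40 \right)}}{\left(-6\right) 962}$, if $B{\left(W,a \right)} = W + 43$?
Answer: $- \frac{83}{5772} \approx -0.01438$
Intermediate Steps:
$B{\left(W,a \right)} = 43 + W$
$\frac{B{\left(40,40 \right)}}{\left(-6\right) 962} = \frac{43 + 40}{\left(-6\right) 962} = \frac{83}{-5772} = 83 \left(- \frac{1}{5772}\right) = - \frac{83}{5772}$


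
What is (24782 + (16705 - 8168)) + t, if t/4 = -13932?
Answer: -22409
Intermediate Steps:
t = -55728 (t = 4*(-13932) = -55728)
(24782 + (16705 - 8168)) + t = (24782 + (16705 - 8168)) - 55728 = (24782 + 8537) - 55728 = 33319 - 55728 = -22409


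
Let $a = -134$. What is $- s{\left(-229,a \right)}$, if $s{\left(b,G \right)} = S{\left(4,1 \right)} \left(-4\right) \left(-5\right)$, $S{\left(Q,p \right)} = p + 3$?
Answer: $-80$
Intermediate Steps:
$S{\left(Q,p \right)} = 3 + p$
$s{\left(b,G \right)} = 80$ ($s{\left(b,G \right)} = \left(3 + 1\right) \left(-4\right) \left(-5\right) = 4 \left(-4\right) \left(-5\right) = \left(-16\right) \left(-5\right) = 80$)
$- s{\left(-229,a \right)} = \left(-1\right) 80 = -80$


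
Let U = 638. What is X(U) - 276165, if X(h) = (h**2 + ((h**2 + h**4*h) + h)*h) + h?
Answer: 67441011292173817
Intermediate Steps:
X(h) = h + h**2 + h*(h + h**2 + h**5) (X(h) = (h**2 + ((h**2 + h**5) + h)*h) + h = (h**2 + (h + h**2 + h**5)*h) + h = (h**2 + h*(h + h**2 + h**5)) + h = h + h**2 + h*(h + h**2 + h**5))
X(U) - 276165 = 638*(1 + 638**2 + 638**5 + 2*638) - 276165 = 638*(1 + 407044 + 105706913843168 + 1276) - 276165 = 638*105706914251489 - 276165 = 67441011292449982 - 276165 = 67441011292173817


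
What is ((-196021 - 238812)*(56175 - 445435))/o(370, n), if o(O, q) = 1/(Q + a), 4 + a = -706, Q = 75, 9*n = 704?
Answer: -107482064423300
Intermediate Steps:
n = 704/9 (n = (⅑)*704 = 704/9 ≈ 78.222)
a = -710 (a = -4 - 706 = -710)
o(O, q) = -1/635 (o(O, q) = 1/(75 - 710) = 1/(-635) = -1/635)
((-196021 - 238812)*(56175 - 445435))/o(370, n) = ((-196021 - 238812)*(56175 - 445435))/(-1/635) = -434833*(-389260)*(-635) = 169263093580*(-635) = -107482064423300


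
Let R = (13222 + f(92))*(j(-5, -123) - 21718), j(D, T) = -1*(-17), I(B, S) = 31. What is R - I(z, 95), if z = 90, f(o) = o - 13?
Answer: -288645032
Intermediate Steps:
f(o) = -13 + o
j(D, T) = 17
R = -288645001 (R = (13222 + (-13 + 92))*(17 - 21718) = (13222 + 79)*(-21701) = 13301*(-21701) = -288645001)
R - I(z, 95) = -288645001 - 1*31 = -288645001 - 31 = -288645032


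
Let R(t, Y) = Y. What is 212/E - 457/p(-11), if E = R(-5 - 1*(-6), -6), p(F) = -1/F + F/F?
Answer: -1817/4 ≈ -454.25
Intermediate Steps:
p(F) = 1 - 1/F (p(F) = -1/F + 1 = 1 - 1/F)
E = -6
212/E - 457/p(-11) = 212/(-6) - 457*(-11/(-1 - 11)) = 212*(-1/6) - 457/((-1/11*(-12))) = -106/3 - 457/12/11 = -106/3 - 457*11/12 = -106/3 - 5027/12 = -1817/4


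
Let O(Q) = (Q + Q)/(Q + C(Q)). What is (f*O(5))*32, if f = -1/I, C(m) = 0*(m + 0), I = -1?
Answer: 64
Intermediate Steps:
C(m) = 0 (C(m) = 0*m = 0)
f = 1 (f = -1/(-1) = -1*(-1) = 1)
O(Q) = 2 (O(Q) = (Q + Q)/(Q + 0) = (2*Q)/Q = 2)
(f*O(5))*32 = (1*2)*32 = 2*32 = 64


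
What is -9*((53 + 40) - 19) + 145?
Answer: -521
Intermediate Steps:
-9*((53 + 40) - 19) + 145 = -9*(93 - 19) + 145 = -9*74 + 145 = -666 + 145 = -521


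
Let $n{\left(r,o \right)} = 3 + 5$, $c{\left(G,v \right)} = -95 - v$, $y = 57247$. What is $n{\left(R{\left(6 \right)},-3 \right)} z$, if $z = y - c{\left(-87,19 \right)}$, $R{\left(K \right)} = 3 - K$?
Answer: $458888$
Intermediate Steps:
$n{\left(r,o \right)} = 8$
$z = 57361$ ($z = 57247 - \left(-95 - 19\right) = 57247 - -114 = 57247 + 114 = 57361$)
$n{\left(R{\left(6 \right)},-3 \right)} z = 8 \cdot 57361 = 458888$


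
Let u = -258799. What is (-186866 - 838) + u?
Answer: -446503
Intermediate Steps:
(-186866 - 838) + u = (-186866 - 838) - 258799 = -187704 - 258799 = -446503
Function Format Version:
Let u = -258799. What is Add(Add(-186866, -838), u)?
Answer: -446503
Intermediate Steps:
Add(Add(-186866, -838), u) = Add(Add(-186866, -838), -258799) = Add(-187704, -258799) = -446503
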